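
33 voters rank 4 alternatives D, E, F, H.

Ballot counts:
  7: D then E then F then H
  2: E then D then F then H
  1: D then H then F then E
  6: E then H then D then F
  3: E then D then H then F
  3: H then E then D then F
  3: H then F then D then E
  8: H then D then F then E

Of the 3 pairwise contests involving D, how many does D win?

2

D against each rival (33 voters):
D vs E: D, 19–14.
D vs F: D preferred on 30 ballots; D wins 30–3.
D vs H: 13 to 20, H.
D beats E, F; loses to H — 2 pairwise wins.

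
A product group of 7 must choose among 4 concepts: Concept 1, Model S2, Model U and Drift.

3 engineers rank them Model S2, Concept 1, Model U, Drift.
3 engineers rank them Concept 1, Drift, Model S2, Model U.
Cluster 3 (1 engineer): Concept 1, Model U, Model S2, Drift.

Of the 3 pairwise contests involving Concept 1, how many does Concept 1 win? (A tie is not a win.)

Concept 1 against each rival (7 engineers):
Concept 1 vs Model S2: Concept 1 wins 4–3.
Concept 1 vs Model U: 7 to 0, Concept 1.
Concept 1 vs Drift: Concept 1 preferred on 3+3+1 = 7 ballots; Concept 1 wins 7–0.
Concept 1 beats Model S2, Model U, Drift — 3 pairwise wins.

3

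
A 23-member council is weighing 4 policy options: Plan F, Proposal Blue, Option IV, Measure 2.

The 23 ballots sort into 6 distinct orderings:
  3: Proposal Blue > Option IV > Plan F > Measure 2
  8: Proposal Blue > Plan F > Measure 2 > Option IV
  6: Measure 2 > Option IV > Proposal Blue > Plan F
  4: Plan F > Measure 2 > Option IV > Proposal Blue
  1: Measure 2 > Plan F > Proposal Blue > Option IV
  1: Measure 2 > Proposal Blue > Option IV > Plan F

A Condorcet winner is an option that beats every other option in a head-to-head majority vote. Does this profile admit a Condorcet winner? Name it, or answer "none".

none

Head-to-head results (23 council members):
Plan F vs Proposal Blue: 4+1 = 5 for Plan F, 18 for Proposal Blue — Proposal Blue by 18–5.
Plan F vs Option IV: Plan F is ranked higher on 8+4+1 = 13 ballots, Option IV on 10. Plan F wins 13–10.
Plan F vs Measure 2: Plan F preferred on 3+8+4 = 15 ballots; Plan F wins 15–8.
Proposal Blue vs Option IV: Proposal Blue is ranked higher on 3+8+1+1 = 13 ballots, Option IV on 10. Proposal Blue wins 13–10.
Proposal Blue vs Measure 2: 3+8 = 11 for Proposal Blue, 12 for Measure 2 — Measure 2 by 12–11.
Option IV vs Measure 2: Option IV preferred on 3 ballots; Measure 2 wins 20–3.
Every option loses at least once (Plan F loses to Proposal Blue; Proposal Blue loses to Measure 2; Option IV loses to Plan F; Measure 2 loses to Plan F). The majority relation contains the cycle Plan F beats Measure 2 beats Proposal Blue beats Plan F, so there is no Condorcet winner.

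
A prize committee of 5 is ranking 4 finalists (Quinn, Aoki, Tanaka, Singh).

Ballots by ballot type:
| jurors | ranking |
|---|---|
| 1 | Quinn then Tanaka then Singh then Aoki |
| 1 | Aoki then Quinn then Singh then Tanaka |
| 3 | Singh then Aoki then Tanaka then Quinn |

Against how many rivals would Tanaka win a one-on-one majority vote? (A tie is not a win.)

1

Tanaka against each rival (5 jurors):
Tanaka vs Quinn: 3 to 2, Tanaka.
Tanaka vs Aoki: Tanaka preferred on 1 ballot; Aoki wins 4–1.
Tanaka vs Singh: 1 for Tanaka, 4 for Singh — Singh by 4–1.
Tanaka beats Quinn; loses to Aoki, Singh — 1 pairwise win.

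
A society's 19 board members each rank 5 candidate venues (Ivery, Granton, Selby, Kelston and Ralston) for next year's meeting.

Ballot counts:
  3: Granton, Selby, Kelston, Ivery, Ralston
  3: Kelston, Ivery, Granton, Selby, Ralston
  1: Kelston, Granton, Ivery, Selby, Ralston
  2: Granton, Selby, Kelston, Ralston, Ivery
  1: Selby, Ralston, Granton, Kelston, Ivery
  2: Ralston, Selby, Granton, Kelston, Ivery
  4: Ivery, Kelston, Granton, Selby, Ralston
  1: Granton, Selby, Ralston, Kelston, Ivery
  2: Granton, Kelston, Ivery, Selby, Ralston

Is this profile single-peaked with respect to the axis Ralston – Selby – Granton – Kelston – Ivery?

yes

Axis positions: Ralston=1, Selby=2, Granton=3, Kelston=4, Ivery=5.
Bloc 1 (peak Granton at position 3): ranking walks positions 3-2-4-5-1, expanding outward from the peak — single-peaked.
Bloc 2 (peak Kelston at position 4): ranking walks positions 4-5-3-2-1, expanding outward from the peak — single-peaked.
Bloc 3 (peak Kelston at position 4): ranking walks positions 4-3-5-2-1, expanding outward from the peak — single-peaked.
Bloc 4 (peak Granton at position 3): ranking walks positions 3-2-4-1-5, expanding outward from the peak — single-peaked.
Bloc 5 (peak Selby at position 2): ranking walks positions 2-1-3-4-5, expanding outward from the peak — single-peaked.
Bloc 6 (peak Ralston at position 1): ranking walks positions 1-2-3-4-5, expanding outward from the peak — single-peaked.
Bloc 7 (peak Ivery at position 5): ranking walks positions 5-4-3-2-1, expanding outward from the peak — single-peaked.
Bloc 8 (peak Granton at position 3): ranking walks positions 3-2-1-4-5, expanding outward from the peak — single-peaked.
Bloc 9 (peak Granton at position 3): ranking walks positions 3-4-5-2-1, expanding outward from the peak — single-peaked.
Every ranking is single-peaked on this axis.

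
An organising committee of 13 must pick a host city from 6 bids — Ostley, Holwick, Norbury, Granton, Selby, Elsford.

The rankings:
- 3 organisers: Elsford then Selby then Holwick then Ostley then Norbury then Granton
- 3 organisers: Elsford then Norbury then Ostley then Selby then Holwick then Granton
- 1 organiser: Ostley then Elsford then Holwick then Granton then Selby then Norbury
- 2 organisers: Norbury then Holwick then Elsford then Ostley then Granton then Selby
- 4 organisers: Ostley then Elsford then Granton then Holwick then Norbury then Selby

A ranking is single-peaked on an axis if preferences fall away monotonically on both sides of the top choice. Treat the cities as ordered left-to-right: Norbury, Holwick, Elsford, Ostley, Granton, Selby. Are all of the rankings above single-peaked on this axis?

no

Axis positions: Norbury=1, Holwick=2, Elsford=3, Ostley=4, Granton=5, Selby=6.
Type 1: ranking walks positions 3-6-2-4-1-5; Selby is ranked above Ostley even though Ostley lies between Selby and the peak Elsford on the axis — preferences dip and rise again. Not single-peaked.
Type 2: ranking walks positions 3-1-4-6-2-5; Norbury is ranked above Holwick even though Holwick lies between Norbury and the peak Elsford on the axis — preferences dip and rise again. Not single-peaked.
Type 3 (peak Ostley at position 4): ranking walks positions 4-3-2-5-6-1, expanding outward from the peak — single-peaked.
Type 4 (peak Norbury at position 1): ranking walks positions 1-2-3-4-5-6, expanding outward from the peak — single-peaked.
Type 5 (peak Ostley at position 4): ranking walks positions 4-3-5-2-1-6, expanding outward from the peak — single-peaked.
Type 1 violates single-peakedness, so the profile is not single-peaked on this axis.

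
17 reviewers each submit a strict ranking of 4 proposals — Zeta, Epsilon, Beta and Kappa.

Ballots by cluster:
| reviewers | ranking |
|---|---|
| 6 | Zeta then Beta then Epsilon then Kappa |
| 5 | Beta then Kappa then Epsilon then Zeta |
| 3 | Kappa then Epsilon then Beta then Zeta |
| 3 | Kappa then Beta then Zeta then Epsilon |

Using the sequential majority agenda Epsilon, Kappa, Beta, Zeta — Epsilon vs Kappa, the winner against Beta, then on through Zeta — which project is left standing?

Round 1: Epsilon vs Kappa — 6–11, Kappa advances.
Round 2: Kappa vs Beta — 6–11, Beta advances.
Round 3: Beta vs Zeta — 11–6, Beta advances.
The agenda winner is Beta.

Beta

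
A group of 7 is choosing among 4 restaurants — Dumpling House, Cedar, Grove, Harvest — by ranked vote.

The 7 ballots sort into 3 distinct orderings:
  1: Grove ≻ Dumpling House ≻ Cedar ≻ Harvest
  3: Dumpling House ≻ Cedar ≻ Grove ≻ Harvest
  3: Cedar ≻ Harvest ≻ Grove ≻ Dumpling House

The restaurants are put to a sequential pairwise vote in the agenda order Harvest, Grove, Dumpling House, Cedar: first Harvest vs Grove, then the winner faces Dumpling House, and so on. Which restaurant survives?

Cedar

Round 1: Harvest vs Grove — 3–4, Grove advances.
Round 2: Grove vs Dumpling House — 4–3, Grove advances.
Round 3: Grove vs Cedar — 1–6, Cedar advances.
Cedar survives the agenda.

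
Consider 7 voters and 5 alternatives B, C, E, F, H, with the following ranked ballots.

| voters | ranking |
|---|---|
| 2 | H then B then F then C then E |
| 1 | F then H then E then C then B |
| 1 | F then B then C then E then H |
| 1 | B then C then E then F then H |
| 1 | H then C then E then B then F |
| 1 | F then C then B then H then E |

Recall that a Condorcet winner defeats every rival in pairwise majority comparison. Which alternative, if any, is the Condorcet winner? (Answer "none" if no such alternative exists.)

none

Pairwise majorities:
B vs C: 4 to 3, B.
B vs E: B is ranked higher on 2+1+1+1 = 5 ballots, E on 2. B wins 5–2.
B vs F: B is ranked higher on 2+1+1 = 4 ballots, F on 3. B wins 4–3.
B vs H: 1+1+1 = 3 for B, 4 for H — H by 4–3.
C vs E: C is ranked higher on 2+1+1+1+1 = 6 ballots, E on 1. C wins 6–1.
C vs F: 2 to 5, F.
C vs H: C is ranked higher on 1+1+1 = 3 ballots, H on 4. H wins 4–3.
E vs F: E is ranked higher on 1+1 = 2 ballots, F on 5. F wins 5–2.
E vs H: E preferred on 1+1 = 2 ballots; H wins 5–2.
F vs H: F is ranked higher on 1+1+1+1 = 4 ballots, H on 3. F wins 4–3.
No alternative is unbeaten: B loses to H; C loses to B; E loses to B; F loses to B; H loses to F. In particular B → F → H → B is a majority cycle — no Condorcet winner exists.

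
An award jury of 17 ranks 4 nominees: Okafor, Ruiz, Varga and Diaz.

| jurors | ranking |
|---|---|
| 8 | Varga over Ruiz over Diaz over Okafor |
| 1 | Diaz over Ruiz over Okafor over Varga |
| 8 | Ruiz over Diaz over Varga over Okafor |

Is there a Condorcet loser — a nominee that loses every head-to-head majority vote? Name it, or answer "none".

Head-to-head results (17 jurors):
Okafor vs Ruiz: Ruiz, 17–0.
Okafor vs Varga: Varga, 16–1.
Okafor vs Diaz: 0 for Okafor, 17 for Diaz — Diaz by 17–0.
Ruiz vs Varga: 1+8 = 9 for Ruiz, 8 for Varga — Ruiz by 9–8.
Ruiz–Diaz: Ruiz 16–1.
Varga vs Diaz: 8 to 9, Diaz.
Okafor is beaten in every head-to-head and is the Condorcet loser.

Okafor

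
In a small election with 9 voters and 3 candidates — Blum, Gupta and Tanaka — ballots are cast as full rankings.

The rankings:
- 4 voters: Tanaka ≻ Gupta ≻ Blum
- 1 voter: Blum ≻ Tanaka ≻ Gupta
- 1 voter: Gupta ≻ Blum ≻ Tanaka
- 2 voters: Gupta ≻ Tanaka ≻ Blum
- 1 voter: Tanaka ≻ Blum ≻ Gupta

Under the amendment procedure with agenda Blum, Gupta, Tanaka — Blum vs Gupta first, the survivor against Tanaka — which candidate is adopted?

Round 1: Blum vs Gupta — 2–7, Gupta advances.
Round 2: Gupta vs Tanaka — 3–6, Tanaka advances.
The agenda winner is Tanaka.

Tanaka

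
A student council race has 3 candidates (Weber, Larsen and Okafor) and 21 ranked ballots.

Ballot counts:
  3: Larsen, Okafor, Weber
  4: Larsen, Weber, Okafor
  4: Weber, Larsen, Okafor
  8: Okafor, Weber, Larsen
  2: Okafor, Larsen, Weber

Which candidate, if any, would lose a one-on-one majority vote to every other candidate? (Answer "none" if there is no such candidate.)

Pairwise majorities:
Weber vs Larsen: 4+8 = 12 for Weber, 9 for Larsen — Weber by 12–9.
Weber vs Okafor: Okafor, 13–8.
Larsen vs Okafor: Larsen is ranked higher on 3+4+4 = 11 ballots, Okafor on 10. Larsen wins 11–10.
Each candidate has at least one pairwise win (Weber beats Larsen; Larsen beats Okafor; Okafor beats Weber) — no Condorcet loser.

none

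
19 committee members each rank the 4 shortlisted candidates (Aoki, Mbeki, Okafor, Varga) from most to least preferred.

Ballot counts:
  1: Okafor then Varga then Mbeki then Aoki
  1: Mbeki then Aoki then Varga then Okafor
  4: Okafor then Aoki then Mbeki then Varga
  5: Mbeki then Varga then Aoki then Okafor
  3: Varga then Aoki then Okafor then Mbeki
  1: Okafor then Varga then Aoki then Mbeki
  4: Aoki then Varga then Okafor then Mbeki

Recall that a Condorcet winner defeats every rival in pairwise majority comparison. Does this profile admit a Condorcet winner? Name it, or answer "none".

Pairwise majorities:
Aoki vs Mbeki: Aoki, 12–7.
Aoki vs Okafor: Aoki preferred on 1+5+3+4 = 13 ballots; Aoki wins 13–6.
Aoki vs Varga: Varga wins 10–9.
Mbeki vs Okafor: Okafor wins 13–6.
Mbeki vs Varga: Mbeki wins 10–9.
Okafor vs Varga: Varga wins 13–6.
Each candidate drops at least one matchup (Aoki loses to Varga; Mbeki loses to Aoki; Okafor loses to Aoki; Varga loses to Mbeki); the cycle Aoki beats Mbeki beats Varga beats Aoki rules out a Condorcet winner.

none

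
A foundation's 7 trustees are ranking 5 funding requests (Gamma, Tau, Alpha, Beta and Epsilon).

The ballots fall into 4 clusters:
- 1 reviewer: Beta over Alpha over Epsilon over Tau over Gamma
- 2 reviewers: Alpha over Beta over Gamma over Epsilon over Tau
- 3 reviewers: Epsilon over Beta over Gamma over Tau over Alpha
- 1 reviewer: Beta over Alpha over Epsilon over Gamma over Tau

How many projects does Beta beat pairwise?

4

Beta against each rival (7 reviewers):
Beta vs Gamma: Beta preferred on 1+2+3+1 = 7 ballots; Beta wins 7–0.
Beta vs Tau: Beta wins 7–0.
Beta vs Alpha: 5 to 2, Beta.
Beta vs Epsilon: Beta wins 4–3.
Beta beats Gamma, Tau, Alpha, Epsilon — 4 pairwise wins.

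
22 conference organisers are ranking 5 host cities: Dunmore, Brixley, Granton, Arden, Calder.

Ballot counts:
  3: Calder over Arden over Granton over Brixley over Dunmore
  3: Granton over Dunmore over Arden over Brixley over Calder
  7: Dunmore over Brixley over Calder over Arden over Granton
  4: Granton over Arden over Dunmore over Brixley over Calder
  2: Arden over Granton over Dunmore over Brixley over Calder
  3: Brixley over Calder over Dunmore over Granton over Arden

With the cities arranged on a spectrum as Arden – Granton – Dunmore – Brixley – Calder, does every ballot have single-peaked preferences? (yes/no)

Axis positions: Arden=1, Granton=2, Dunmore=3, Brixley=4, Calder=5.
Group 1: ranking walks positions 5-1-2-4-3; Arden is ranked above Brixley even though Brixley lies between Arden and the peak Calder on the axis — preferences dip and rise again. Not single-peaked.
Group 2 (peak Granton at position 2): ranking walks positions 2-3-1-4-5, expanding outward from the peak — single-peaked.
Group 3: ranking walks positions 3-4-5-1-2; Arden is ranked above Granton even though Granton lies between Arden and the peak Dunmore on the axis — preferences dip and rise again. Not single-peaked.
Group 4 (peak Granton at position 2): ranking walks positions 2-1-3-4-5, expanding outward from the peak — single-peaked.
Group 5 (peak Arden at position 1): ranking walks positions 1-2-3-4-5, expanding outward from the peak — single-peaked.
Group 6 (peak Brixley at position 4): ranking walks positions 4-5-3-2-1, expanding outward from the peak — single-peaked.
Group 1 violates single-peakedness, so the profile is not single-peaked on this axis.

no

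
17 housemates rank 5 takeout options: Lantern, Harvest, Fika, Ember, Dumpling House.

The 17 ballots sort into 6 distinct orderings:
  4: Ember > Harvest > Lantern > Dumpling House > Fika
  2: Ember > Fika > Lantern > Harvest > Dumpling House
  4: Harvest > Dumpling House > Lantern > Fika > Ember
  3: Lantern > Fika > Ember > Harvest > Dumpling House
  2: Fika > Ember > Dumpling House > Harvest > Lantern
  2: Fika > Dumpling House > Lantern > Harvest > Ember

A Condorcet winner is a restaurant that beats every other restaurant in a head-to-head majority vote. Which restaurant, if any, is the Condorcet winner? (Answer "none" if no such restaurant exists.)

Check each pair by majority over 17 ballots:
Lantern vs Harvest: Lantern is ranked higher on 2+3+2 = 7 ballots, Harvest on 10. Harvest wins 10–7.
Lantern vs Fika: 4+4+3 = 11 for Lantern, 6 for Fika — Lantern by 11–6.
Lantern vs Ember: Lantern is ranked higher on 4+3+2 = 9 ballots, Ember on 8. Lantern wins 9–8.
Lantern vs Dumpling House: 9 to 8, Lantern.
Harvest vs Fika: 8 to 9, Fika.
Harvest vs Ember: 4+2 = 6 for Harvest, 11 for Ember — Ember by 11–6.
Harvest vs Dumpling House: Harvest preferred on 4+2+4+3 = 13 ballots; Harvest wins 13–4.
Fika vs Ember: 4+3+2+2 = 11 for Fika, 6 for Ember — Fika by 11–6.
Fika vs Dumpling House: Fika preferred on 2+3+2+2 = 9 ballots; Fika wins 9–8.
Ember vs Dumpling House: 4+2+3+2 = 11 for Ember, 6 for Dumpling House — Ember by 11–6.
Each restaurant drops at least one matchup (Lantern loses to Harvest; Harvest loses to Fika; Fika loses to Lantern; Ember loses to Lantern; Dumpling House loses to Lantern); the cycle Lantern beats Fika beats Harvest beats Lantern rules out a Condorcet winner.

none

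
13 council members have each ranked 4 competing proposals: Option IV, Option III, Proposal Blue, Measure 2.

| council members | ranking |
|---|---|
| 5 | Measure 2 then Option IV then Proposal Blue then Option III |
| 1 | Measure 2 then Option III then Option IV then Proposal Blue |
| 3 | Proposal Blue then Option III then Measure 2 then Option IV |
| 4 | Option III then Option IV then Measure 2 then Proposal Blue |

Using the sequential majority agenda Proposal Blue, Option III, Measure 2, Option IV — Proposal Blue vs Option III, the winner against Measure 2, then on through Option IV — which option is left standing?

Measure 2

Round 1: Proposal Blue vs Option III — 8–5, Proposal Blue advances.
Round 2: Proposal Blue vs Measure 2 — 3–10, Measure 2 advances.
Round 3: Measure 2 vs Option IV — 9–4, Measure 2 advances.
Measure 2 survives the agenda.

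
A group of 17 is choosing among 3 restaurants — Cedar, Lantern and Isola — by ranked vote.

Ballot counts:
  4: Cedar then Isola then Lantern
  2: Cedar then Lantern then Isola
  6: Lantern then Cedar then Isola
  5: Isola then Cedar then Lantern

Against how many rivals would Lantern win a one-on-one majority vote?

0

Lantern against each rival (17 friends):
Lantern vs Cedar: 6 to 11, Cedar.
Lantern vs Isola: Lantern preferred on 2+6 = 8 ballots; Isola wins 9–8.
Lantern beats no one; loses to Cedar, Isola — 0 pairwise wins.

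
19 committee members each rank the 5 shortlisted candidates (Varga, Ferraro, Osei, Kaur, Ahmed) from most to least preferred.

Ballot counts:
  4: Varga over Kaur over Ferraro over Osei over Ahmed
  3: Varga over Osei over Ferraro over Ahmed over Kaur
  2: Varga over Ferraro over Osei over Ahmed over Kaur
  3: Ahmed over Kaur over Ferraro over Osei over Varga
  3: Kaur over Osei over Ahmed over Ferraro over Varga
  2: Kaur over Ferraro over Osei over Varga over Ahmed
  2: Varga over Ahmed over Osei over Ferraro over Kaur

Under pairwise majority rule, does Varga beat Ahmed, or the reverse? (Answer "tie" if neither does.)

Ballots ranking Varga above Ahmed: 4 + 3 + 2 + 2 + 2 = 13.
Ballots ranking Ahmed above Varga: 19 − 13 = 6.
Varga wins the head-to-head 13–6.

Varga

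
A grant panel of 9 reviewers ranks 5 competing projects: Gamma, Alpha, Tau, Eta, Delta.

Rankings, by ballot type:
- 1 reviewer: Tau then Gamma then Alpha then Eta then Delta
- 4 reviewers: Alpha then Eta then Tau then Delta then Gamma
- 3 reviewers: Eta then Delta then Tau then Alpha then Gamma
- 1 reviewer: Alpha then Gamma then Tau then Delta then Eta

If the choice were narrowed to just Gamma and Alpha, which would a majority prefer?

Alpha

Ballots ranking Gamma above Alpha: 1.
Ballots ranking Alpha above Gamma: 9 − 1 = 8.
Alpha wins the head-to-head 8–1.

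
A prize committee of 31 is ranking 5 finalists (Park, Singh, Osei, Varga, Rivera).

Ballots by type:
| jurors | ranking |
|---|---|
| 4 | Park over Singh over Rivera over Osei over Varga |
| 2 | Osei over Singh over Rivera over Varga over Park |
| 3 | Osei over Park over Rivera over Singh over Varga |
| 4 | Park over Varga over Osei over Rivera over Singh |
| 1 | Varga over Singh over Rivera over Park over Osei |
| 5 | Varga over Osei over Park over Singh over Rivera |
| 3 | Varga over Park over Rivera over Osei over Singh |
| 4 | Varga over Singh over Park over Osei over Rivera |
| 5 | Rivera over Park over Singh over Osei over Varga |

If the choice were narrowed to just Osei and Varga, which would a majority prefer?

Varga

Ballots ranking Osei above Varga: 4 + 2 + 3 + 5 = 14.
Ballots ranking Varga above Osei: 31 − 14 = 17.
Varga wins the head-to-head 17–14.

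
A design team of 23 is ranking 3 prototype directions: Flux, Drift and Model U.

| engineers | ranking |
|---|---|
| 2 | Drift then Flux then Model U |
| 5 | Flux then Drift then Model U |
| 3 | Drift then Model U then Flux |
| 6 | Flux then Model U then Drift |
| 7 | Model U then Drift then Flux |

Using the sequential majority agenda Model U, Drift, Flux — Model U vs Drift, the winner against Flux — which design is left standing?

Flux

Round 1: Model U vs Drift — 13–10, Model U advances.
Round 2: Model U vs Flux — 10–13, Flux advances.
Flux survives the agenda.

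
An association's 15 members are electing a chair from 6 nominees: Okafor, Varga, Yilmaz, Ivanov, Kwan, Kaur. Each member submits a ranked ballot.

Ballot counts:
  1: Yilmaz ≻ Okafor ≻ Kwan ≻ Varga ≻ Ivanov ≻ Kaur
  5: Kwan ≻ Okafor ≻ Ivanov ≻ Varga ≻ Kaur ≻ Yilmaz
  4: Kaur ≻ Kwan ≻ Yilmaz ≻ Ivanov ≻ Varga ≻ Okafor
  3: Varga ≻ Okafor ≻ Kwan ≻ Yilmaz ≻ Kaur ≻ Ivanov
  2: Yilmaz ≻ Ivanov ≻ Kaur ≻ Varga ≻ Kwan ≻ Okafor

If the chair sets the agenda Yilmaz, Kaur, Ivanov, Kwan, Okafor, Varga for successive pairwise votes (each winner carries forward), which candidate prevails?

Round 1: Yilmaz vs Kaur — 6–9, Kaur advances.
Round 2: Kaur vs Ivanov — 7–8, Ivanov advances.
Round 3: Ivanov vs Kwan — 2–13, Kwan advances.
Round 4: Kwan vs Okafor — 11–4, Kwan advances.
Round 5: Kwan vs Varga — 10–5, Kwan advances.
The agenda winner is Kwan.

Kwan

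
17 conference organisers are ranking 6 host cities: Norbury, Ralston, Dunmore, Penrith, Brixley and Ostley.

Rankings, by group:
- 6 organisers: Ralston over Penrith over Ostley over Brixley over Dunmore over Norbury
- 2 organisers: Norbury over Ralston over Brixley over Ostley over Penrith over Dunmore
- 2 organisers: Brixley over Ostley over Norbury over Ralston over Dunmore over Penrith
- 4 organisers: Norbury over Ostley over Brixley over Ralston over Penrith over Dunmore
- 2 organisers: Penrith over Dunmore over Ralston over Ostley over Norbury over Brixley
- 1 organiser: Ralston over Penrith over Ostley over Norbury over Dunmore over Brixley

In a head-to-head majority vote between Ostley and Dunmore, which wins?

Ballots ranking Ostley above Dunmore: 6 + 2 + 2 + 4 + 1 = 15.
Ballots ranking Dunmore above Ostley: 17 − 15 = 2.
Ostley wins the head-to-head 15–2.

Ostley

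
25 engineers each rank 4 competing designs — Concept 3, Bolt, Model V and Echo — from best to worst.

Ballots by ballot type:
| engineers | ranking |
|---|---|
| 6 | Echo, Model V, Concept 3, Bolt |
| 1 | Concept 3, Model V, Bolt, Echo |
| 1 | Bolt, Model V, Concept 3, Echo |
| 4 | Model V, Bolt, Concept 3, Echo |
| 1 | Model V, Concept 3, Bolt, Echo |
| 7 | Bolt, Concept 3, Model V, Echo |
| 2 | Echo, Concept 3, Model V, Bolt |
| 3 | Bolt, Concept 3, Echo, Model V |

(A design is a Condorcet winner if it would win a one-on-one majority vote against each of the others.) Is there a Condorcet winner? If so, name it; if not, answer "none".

none

Pairwise majorities:
Concept 3 vs Bolt: Bolt, 15–10.
Concept 3 vs Model V: 1+7+2+3 = 13 for Concept 3, 12 for Model V — Concept 3 by 13–12.
Concept 3 vs Echo: Concept 3 is ranked higher on 1+1+4+1+7+3 = 17 ballots, Echo on 8. Concept 3 wins 17–8.
Bolt vs Model V: 1+7+3 = 11 for Bolt, 14 for Model V — Model V by 14–11.
Bolt vs Echo: Bolt preferred on 1+1+4+1+7+3 = 17 ballots; Bolt wins 17–8.
Model V vs Echo: Model V, 14–11.
Every design loses at least once (Concept 3 loses to Bolt; Bolt loses to Model V; Model V loses to Concept 3; Echo loses to Concept 3). The majority relation contains the cycle Concept 3 → Model V → Bolt → Concept 3, so there is no Condorcet winner.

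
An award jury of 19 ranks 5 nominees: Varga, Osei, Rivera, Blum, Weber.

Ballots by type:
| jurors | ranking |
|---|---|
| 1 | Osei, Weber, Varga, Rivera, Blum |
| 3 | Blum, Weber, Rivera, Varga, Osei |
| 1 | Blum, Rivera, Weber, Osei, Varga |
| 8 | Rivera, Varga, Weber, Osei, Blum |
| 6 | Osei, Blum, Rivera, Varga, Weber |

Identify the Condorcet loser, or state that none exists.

none

Head-to-head results (19 jurors):
Varga–Osei: Varga 11–8.
Varga vs Rivera: Rivera wins 18–1.
Varga vs Blum: Varga preferred on 1+8 = 9 ballots; Blum wins 10–9.
Varga vs Weber: Varga, 14–5.
Osei vs Rivera: Rivera, 12–7.
Osei vs Blum: 15 to 4, Osei.
Osei vs Weber: Weber wins 12–7.
Rivera vs Blum: Rivera is ranked higher on 1+8 = 9 ballots, Blum on 10. Blum wins 10–9.
Rivera vs Weber: Rivera, 15–4.
Blum vs Weber: Blum, 10–9.
Each nominee has at least one pairwise win (Varga beats Osei; Osei beats Blum; Rivera beats Varga; Blum beats Varga; Weber beats Osei) — no Condorcet loser.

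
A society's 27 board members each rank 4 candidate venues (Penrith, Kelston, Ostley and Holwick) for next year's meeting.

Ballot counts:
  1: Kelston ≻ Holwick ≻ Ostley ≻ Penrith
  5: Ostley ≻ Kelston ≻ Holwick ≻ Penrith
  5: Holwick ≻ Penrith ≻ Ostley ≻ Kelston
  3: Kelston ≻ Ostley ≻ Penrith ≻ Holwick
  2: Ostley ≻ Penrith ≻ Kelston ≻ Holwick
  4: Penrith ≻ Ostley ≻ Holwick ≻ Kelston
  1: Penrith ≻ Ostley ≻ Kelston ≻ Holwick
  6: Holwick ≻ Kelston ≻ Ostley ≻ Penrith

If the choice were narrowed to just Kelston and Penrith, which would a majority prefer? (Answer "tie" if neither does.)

Ballots ranking Kelston above Penrith: 1 + 5 + 3 + 6 = 15.
Ballots ranking Penrith above Kelston: 27 − 15 = 12.
Kelston wins the head-to-head 15–12.

Kelston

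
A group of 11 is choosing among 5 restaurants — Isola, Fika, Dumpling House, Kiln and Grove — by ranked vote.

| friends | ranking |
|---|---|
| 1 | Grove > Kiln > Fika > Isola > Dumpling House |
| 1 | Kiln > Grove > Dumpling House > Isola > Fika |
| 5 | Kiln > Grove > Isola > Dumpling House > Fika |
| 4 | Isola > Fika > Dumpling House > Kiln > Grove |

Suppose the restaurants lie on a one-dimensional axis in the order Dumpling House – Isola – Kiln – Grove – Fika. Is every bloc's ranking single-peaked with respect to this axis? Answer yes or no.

no

Axis positions: Dumpling House=1, Isola=2, Kiln=3, Grove=4, Fika=5.
Bloc 1 (peak Grove at position 4): ranking walks positions 4-3-5-2-1, expanding outward from the peak — single-peaked.
Bloc 2: ranking walks positions 3-4-1-2-5; Dumpling House is ranked above Isola even though Isola lies between Dumpling House and the peak Kiln on the axis — preferences dip and rise again. Not single-peaked.
Bloc 3 (peak Kiln at position 3): ranking walks positions 3-4-2-1-5, expanding outward from the peak — single-peaked.
Bloc 4: ranking walks positions 2-5-1-3-4; Fika is ranked above Kiln even though Kiln lies between Fika and the peak Isola on the axis — preferences dip and rise again. Not single-peaked.
Bloc 2 violates single-peakedness, so the profile is not single-peaked on this axis.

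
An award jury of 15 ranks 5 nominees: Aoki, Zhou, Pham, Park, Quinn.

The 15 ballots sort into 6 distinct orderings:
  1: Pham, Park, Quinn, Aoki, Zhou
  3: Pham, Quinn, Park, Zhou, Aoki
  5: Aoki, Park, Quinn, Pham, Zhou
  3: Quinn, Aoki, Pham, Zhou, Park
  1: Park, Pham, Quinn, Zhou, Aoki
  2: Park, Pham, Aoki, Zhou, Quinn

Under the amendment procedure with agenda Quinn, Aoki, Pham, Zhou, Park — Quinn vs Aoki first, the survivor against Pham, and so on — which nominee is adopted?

Park

Round 1: Quinn vs Aoki — 8–7, Quinn advances.
Round 2: Quinn vs Pham — 8–7, Quinn advances.
Round 3: Quinn vs Zhou — 13–2, Quinn advances.
Round 4: Quinn vs Park — 6–9, Park advances.
Park survives the agenda.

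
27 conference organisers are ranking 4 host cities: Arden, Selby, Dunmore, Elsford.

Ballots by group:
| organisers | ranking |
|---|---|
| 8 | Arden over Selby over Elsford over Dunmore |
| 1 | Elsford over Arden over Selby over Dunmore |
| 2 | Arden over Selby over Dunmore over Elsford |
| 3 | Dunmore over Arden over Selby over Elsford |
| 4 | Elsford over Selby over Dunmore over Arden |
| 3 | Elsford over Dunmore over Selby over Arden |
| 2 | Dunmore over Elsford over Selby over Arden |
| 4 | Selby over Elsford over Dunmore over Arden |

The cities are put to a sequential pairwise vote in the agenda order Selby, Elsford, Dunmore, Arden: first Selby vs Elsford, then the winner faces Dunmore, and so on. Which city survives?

Arden

Round 1: Selby vs Elsford — 17–10, Selby advances.
Round 2: Selby vs Dunmore — 19–8, Selby advances.
Round 3: Selby vs Arden — 13–14, Arden advances.
The agenda winner is Arden.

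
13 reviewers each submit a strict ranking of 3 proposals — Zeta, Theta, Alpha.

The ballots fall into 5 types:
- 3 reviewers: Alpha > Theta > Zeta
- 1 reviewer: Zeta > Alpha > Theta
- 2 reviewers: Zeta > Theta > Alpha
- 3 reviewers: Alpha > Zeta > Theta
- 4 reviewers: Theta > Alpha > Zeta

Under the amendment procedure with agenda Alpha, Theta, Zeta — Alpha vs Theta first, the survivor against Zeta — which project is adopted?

Alpha

Round 1: Alpha vs Theta — 7–6, Alpha advances.
Round 2: Alpha vs Zeta — 10–3, Alpha advances.
Alpha survives the agenda.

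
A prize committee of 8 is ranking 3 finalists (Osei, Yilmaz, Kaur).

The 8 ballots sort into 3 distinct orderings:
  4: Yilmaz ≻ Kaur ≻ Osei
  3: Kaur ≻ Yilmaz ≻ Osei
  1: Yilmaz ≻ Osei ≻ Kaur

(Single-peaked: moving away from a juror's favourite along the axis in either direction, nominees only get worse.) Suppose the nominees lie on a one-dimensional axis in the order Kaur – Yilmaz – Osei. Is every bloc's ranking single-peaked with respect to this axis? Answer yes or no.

Axis positions: Kaur=1, Yilmaz=2, Osei=3.
Bloc 1 (peak Yilmaz at position 2): ranking walks positions 2-1-3, expanding outward from the peak — single-peaked.
Bloc 2 (peak Kaur at position 1): ranking walks positions 1-2-3, expanding outward from the peak — single-peaked.
Bloc 3 (peak Yilmaz at position 2): ranking walks positions 2-3-1, expanding outward from the peak — single-peaked.
Every ranking is single-peaked on this axis.

yes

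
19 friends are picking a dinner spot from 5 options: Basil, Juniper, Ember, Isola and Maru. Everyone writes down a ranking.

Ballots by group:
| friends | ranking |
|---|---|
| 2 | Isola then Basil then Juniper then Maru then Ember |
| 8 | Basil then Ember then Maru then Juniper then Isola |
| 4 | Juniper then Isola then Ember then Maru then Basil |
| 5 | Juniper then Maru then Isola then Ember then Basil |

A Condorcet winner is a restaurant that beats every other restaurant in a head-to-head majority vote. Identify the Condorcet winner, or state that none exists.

none

Check each pair by majority over 19 ballots:
Basil vs Juniper: Basil preferred on 2+8 = 10 ballots; Basil wins 10–9.
Basil vs Ember: Basil preferred on 2+8 = 10 ballots; Basil wins 10–9.
Basil vs Isola: 8 to 11, Isola.
Basil vs Maru: 2+8 = 10 for Basil, 9 for Maru — Basil by 10–9.
Juniper vs Ember: Juniper preferred on 2+4+5 = 11 ballots; Juniper wins 11–8.
Juniper vs Isola: Juniper, 17–2.
Juniper vs Maru: Juniper, 11–8.
Ember vs Isola: Isola, 11–8.
Ember vs Maru: Ember, 12–7.
Isola vs Maru: Isola is ranked higher on 2+4 = 6 ballots, Maru on 13. Maru wins 13–6.
Every restaurant loses at least once (Basil loses to Isola; Juniper loses to Basil; Ember loses to Basil; Isola loses to Juniper; Maru loses to Basil). The majority relation contains the cycle Basil > Juniper > Isola > Basil, so there is no Condorcet winner.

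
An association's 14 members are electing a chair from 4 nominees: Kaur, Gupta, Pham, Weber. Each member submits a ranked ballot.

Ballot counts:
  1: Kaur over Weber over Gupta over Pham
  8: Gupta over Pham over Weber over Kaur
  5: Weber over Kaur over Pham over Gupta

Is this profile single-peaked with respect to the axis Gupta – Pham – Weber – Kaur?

Axis positions: Gupta=1, Pham=2, Weber=3, Kaur=4.
Cluster 1: ranking walks positions 4-3-1-2; Gupta is ranked above Pham even though Pham lies between Gupta and the peak Kaur on the axis — preferences dip and rise again. Not single-peaked.
Cluster 2 (peak Gupta at position 1): ranking walks positions 1-2-3-4, expanding outward from the peak — single-peaked.
Cluster 3 (peak Weber at position 3): ranking walks positions 3-4-2-1, expanding outward from the peak — single-peaked.
Cluster 1 violates single-peakedness, so the profile is not single-peaked on this axis.

no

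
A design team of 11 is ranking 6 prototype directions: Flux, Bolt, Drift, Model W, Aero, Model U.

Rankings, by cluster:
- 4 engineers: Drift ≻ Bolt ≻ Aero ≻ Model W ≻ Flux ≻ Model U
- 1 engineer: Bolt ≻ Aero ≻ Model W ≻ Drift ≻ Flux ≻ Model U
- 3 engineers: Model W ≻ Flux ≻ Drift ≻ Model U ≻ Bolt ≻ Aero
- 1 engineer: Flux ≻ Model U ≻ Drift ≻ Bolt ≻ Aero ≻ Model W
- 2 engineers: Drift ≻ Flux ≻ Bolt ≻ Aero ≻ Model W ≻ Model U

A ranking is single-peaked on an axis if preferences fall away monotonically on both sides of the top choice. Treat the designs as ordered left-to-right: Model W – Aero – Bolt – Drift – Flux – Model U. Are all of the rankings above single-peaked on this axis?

no

Axis positions: Model W=1, Aero=2, Bolt=3, Drift=4, Flux=5, Model U=6.
Cluster 1 (peak Drift at position 4): ranking walks positions 4-3-2-1-5-6, expanding outward from the peak — single-peaked.
Cluster 2 (peak Bolt at position 3): ranking walks positions 3-2-1-4-5-6, expanding outward from the peak — single-peaked.
Cluster 3: ranking walks positions 1-5-4-6-3-2; Flux is ranked above Aero even though Aero lies between Flux and the peak Model W on the axis — preferences dip and rise again. Not single-peaked.
Cluster 4 (peak Flux at position 5): ranking walks positions 5-6-4-3-2-1, expanding outward from the peak — single-peaked.
Cluster 5 (peak Drift at position 4): ranking walks positions 4-5-3-2-1-6, expanding outward from the peak — single-peaked.
Cluster 3 violates single-peakedness, so the profile is not single-peaked on this axis.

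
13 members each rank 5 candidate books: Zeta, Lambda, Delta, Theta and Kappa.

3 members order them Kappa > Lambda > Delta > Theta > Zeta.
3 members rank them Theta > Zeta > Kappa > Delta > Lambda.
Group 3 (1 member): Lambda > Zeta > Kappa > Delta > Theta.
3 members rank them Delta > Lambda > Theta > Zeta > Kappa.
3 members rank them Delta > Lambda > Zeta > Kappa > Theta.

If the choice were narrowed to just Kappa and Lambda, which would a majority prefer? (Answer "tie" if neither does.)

Lambda

Ballots ranking Kappa above Lambda: 3 + 3 = 6.
Ballots ranking Lambda above Kappa: 13 − 6 = 7.
Lambda wins the head-to-head 7–6.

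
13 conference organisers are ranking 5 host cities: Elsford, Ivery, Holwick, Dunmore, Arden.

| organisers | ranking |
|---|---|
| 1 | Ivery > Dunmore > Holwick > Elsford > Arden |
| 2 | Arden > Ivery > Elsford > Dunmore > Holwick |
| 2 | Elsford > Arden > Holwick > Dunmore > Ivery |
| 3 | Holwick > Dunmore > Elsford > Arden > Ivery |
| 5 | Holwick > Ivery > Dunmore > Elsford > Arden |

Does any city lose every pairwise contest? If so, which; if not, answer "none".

none

Pairwise majorities:
Elsford–Ivery: Ivery 8–5.
Elsford vs Holwick: Elsford is ranked higher on 2+2 = 4 ballots, Holwick on 9. Holwick wins 9–4.
Elsford vs Dunmore: Elsford preferred on 2+2 = 4 ballots; Dunmore wins 9–4.
Elsford–Arden: Elsford 11–2.
Ivery vs Holwick: 3 to 10, Holwick.
Ivery vs Dunmore: Ivery is ranked higher on 1+2+5 = 8 ballots, Dunmore on 5. Ivery wins 8–5.
Ivery vs Arden: Arden, 7–6.
Holwick vs Dunmore: Holwick, 10–3.
Holwick–Arden: Holwick 9–4.
Dunmore–Arden: Dunmore 9–4.
Each city has at least one pairwise win (Elsford beats Arden; Ivery beats Elsford; Holwick beats Elsford; Dunmore beats Elsford; Arden beats Ivery) — no Condorcet loser.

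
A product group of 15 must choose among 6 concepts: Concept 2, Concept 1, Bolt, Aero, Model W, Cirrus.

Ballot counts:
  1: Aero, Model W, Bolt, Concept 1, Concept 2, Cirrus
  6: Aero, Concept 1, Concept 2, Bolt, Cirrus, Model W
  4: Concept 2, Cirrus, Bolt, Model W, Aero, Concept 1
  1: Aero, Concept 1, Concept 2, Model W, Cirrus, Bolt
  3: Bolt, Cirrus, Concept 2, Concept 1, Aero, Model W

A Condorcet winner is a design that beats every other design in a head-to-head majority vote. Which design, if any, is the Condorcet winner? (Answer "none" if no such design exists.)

Aero

Check each pair by majority over 15 ballots:
Concept 2 vs Concept 1: 7 to 8, Concept 1.
Concept 2 vs Bolt: 6+4+1 = 11 for Concept 2, 4 for Bolt — Concept 2 by 11–4.
Concept 2 vs Aero: 4+3 = 7 for Concept 2, 8 for Aero — Aero by 8–7.
Concept 2 vs Model W: 6+4+1+3 = 14 for Concept 2, 1 for Model W — Concept 2 by 14–1.
Concept 2 vs Cirrus: Concept 2 is ranked higher on 1+6+4+1 = 12 ballots, Cirrus on 3. Concept 2 wins 12–3.
Concept 1 vs Bolt: 7 to 8, Bolt.
Concept 1 vs Aero: Concept 1 preferred on 3 ballots; Aero wins 12–3.
Concept 1 vs Model W: Concept 1 preferred on 6+1+3 = 10 ballots; Concept 1 wins 10–5.
Concept 1 vs Cirrus: 1+6+1 = 8 for Concept 1, 7 for Cirrus — Concept 1 by 8–7.
Bolt vs Aero: 7 to 8, Aero.
Bolt vs Model W: 6+4+3 = 13 for Bolt, 2 for Model W — Bolt by 13–2.
Bolt vs Cirrus: Bolt is ranked higher on 1+6+3 = 10 ballots, Cirrus on 5. Bolt wins 10–5.
Aero vs Model W: 11 to 4, Aero.
Aero vs Cirrus: Aero is ranked higher on 1+6+1 = 8 ballots, Cirrus on 7. Aero wins 8–7.
Model W vs Cirrus: Model W is ranked higher on 1+1 = 2 ballots, Cirrus on 13. Cirrus wins 13–2.
Aero wins every pairwise contest, so Aero is the Condorcet winner.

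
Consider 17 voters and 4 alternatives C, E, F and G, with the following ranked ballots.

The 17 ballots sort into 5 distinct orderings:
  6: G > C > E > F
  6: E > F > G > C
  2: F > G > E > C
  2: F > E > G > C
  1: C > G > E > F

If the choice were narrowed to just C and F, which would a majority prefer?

Ballots ranking C above F: 6 + 1 = 7.
Ballots ranking F above C: 17 − 7 = 10.
F wins the head-to-head 10–7.

F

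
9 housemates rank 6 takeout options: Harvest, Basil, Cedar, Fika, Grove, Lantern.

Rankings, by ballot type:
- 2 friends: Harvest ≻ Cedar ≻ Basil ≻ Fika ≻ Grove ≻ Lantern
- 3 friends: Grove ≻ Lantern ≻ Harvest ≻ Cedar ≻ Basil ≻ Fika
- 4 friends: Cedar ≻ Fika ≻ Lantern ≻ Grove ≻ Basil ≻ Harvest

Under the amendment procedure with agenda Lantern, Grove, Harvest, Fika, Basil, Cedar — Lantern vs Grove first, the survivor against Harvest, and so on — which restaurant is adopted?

Cedar

Round 1: Lantern vs Grove — 4–5, Grove advances.
Round 2: Grove vs Harvest — 7–2, Grove advances.
Round 3: Grove vs Fika — 3–6, Fika advances.
Round 4: Fika vs Basil — 4–5, Basil advances.
Round 5: Basil vs Cedar — 0–9, Cedar advances.
The agenda winner is Cedar.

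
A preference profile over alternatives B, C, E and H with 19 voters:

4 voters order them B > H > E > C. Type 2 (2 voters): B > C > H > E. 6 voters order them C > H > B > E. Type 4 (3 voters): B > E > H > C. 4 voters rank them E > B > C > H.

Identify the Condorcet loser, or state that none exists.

Pairwise majorities:
B vs C: B wins 13–6.
B vs E: 4+2+6+3 = 15 for B, 4 for E — B by 15–4.
B vs H: B, 13–6.
C vs E: E wins 11–8.
C–H: C 12–7.
E vs H: E is ranked higher on 3+4 = 7 ballots, H on 12. H wins 12–7.
Every alternative wins at least one matchup (B beats C; C beats H; E beats C; H beats E), so there is no Condorcet loser.

none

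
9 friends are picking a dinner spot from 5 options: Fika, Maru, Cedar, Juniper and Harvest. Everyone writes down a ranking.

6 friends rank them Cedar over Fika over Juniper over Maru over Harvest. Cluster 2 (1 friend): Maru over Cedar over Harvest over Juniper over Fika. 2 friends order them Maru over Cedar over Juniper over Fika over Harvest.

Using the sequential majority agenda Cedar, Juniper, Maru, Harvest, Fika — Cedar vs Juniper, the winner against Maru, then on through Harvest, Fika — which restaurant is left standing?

Round 1: Cedar vs Juniper — 9–0, Cedar advances.
Round 2: Cedar vs Maru — 6–3, Cedar advances.
Round 3: Cedar vs Harvest — 9–0, Cedar advances.
Round 4: Cedar vs Fika — 9–0, Cedar advances.
The agenda winner is Cedar.

Cedar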